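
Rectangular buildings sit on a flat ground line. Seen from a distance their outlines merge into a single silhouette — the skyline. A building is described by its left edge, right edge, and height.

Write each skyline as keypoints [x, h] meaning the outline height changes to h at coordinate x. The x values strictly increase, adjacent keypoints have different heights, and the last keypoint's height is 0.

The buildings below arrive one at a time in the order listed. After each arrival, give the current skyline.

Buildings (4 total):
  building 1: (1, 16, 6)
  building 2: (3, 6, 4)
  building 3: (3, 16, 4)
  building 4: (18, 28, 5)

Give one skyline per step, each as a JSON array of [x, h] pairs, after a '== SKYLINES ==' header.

== SKYLINES ==
[[1,6],[16,0]]
[[1,6],[16,0]]
[[1,6],[16,0]]
[[1,6],[16,0],[18,5],[28,0]]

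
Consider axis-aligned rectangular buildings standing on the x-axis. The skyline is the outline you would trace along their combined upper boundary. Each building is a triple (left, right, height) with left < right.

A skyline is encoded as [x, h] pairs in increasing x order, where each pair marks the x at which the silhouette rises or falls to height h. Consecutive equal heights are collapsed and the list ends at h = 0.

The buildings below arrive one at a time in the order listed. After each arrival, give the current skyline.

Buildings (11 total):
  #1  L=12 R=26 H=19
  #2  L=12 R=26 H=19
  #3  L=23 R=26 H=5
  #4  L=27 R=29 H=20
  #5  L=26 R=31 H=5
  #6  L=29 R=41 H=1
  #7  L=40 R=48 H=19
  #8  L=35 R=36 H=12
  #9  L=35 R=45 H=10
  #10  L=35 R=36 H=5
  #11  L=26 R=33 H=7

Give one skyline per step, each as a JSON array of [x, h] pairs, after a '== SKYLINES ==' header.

== SKYLINES ==
[[12,19],[26,0]]
[[12,19],[26,0]]
[[12,19],[26,0]]
[[12,19],[26,0],[27,20],[29,0]]
[[12,19],[26,5],[27,20],[29,5],[31,0]]
[[12,19],[26,5],[27,20],[29,5],[31,1],[41,0]]
[[12,19],[26,5],[27,20],[29,5],[31,1],[40,19],[48,0]]
[[12,19],[26,5],[27,20],[29,5],[31,1],[35,12],[36,1],[40,19],[48,0]]
[[12,19],[26,5],[27,20],[29,5],[31,1],[35,12],[36,10],[40,19],[48,0]]
[[12,19],[26,5],[27,20],[29,5],[31,1],[35,12],[36,10],[40,19],[48,0]]
[[12,19],[26,7],[27,20],[29,7],[33,1],[35,12],[36,10],[40,19],[48,0]]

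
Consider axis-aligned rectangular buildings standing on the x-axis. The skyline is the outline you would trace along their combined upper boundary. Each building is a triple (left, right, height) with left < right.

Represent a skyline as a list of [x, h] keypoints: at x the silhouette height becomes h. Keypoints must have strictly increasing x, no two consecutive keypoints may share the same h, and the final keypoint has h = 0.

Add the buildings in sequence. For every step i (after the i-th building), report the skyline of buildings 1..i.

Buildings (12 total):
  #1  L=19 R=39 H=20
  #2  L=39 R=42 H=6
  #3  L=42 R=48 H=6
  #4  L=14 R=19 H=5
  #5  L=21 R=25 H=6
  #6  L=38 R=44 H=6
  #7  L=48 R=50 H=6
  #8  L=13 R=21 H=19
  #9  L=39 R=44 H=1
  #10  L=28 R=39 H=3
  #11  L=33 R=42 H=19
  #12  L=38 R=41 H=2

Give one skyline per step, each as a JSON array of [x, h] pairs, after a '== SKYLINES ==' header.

== SKYLINES ==
[[19,20],[39,0]]
[[19,20],[39,6],[42,0]]
[[19,20],[39,6],[48,0]]
[[14,5],[19,20],[39,6],[48,0]]
[[14,5],[19,20],[39,6],[48,0]]
[[14,5],[19,20],[39,6],[48,0]]
[[14,5],[19,20],[39,6],[50,0]]
[[13,19],[19,20],[39,6],[50,0]]
[[13,19],[19,20],[39,6],[50,0]]
[[13,19],[19,20],[39,6],[50,0]]
[[13,19],[19,20],[39,19],[42,6],[50,0]]
[[13,19],[19,20],[39,19],[42,6],[50,0]]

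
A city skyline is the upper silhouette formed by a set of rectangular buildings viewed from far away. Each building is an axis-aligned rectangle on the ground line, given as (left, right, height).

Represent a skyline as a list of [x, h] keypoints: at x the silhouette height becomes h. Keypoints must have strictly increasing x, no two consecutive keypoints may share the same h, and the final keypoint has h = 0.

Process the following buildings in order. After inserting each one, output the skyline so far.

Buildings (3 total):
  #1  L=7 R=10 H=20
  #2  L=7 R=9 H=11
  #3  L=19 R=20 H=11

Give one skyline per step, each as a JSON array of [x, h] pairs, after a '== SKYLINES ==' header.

== SKYLINES ==
[[7,20],[10,0]]
[[7,20],[10,0]]
[[7,20],[10,0],[19,11],[20,0]]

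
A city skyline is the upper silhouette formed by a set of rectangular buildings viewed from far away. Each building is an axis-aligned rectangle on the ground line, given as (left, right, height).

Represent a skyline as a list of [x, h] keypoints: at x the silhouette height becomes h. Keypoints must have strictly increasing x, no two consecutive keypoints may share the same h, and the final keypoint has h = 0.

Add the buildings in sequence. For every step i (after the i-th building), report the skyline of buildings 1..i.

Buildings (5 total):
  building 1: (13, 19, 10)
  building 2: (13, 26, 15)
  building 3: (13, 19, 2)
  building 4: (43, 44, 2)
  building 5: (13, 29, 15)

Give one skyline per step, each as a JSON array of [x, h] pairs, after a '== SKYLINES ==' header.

== SKYLINES ==
[[13,10],[19,0]]
[[13,15],[26,0]]
[[13,15],[26,0]]
[[13,15],[26,0],[43,2],[44,0]]
[[13,15],[29,0],[43,2],[44,0]]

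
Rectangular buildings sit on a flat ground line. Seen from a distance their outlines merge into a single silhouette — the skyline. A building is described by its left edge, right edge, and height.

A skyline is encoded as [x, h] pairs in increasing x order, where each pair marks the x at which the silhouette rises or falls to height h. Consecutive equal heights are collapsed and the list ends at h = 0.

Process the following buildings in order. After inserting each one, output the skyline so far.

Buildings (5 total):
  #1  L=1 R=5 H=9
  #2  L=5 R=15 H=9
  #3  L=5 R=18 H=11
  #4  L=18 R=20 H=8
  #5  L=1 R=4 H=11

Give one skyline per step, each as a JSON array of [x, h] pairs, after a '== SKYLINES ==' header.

== SKYLINES ==
[[1,9],[5,0]]
[[1,9],[15,0]]
[[1,9],[5,11],[18,0]]
[[1,9],[5,11],[18,8],[20,0]]
[[1,11],[4,9],[5,11],[18,8],[20,0]]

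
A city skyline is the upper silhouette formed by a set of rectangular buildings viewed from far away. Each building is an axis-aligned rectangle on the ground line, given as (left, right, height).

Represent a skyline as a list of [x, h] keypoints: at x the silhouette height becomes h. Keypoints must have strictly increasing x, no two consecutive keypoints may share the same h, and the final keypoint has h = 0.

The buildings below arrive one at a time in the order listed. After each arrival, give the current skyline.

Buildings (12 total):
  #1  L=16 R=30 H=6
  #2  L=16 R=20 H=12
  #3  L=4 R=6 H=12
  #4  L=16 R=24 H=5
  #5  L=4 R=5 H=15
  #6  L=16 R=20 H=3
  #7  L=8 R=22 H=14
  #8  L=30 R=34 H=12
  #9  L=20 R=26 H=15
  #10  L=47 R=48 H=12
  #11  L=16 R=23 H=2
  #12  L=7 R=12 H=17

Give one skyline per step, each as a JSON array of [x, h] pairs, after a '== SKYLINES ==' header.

== SKYLINES ==
[[16,6],[30,0]]
[[16,12],[20,6],[30,0]]
[[4,12],[6,0],[16,12],[20,6],[30,0]]
[[4,12],[6,0],[16,12],[20,6],[30,0]]
[[4,15],[5,12],[6,0],[16,12],[20,6],[30,0]]
[[4,15],[5,12],[6,0],[16,12],[20,6],[30,0]]
[[4,15],[5,12],[6,0],[8,14],[22,6],[30,0]]
[[4,15],[5,12],[6,0],[8,14],[22,6],[30,12],[34,0]]
[[4,15],[5,12],[6,0],[8,14],[20,15],[26,6],[30,12],[34,0]]
[[4,15],[5,12],[6,0],[8,14],[20,15],[26,6],[30,12],[34,0],[47,12],[48,0]]
[[4,15],[5,12],[6,0],[8,14],[20,15],[26,6],[30,12],[34,0],[47,12],[48,0]]
[[4,15],[5,12],[6,0],[7,17],[12,14],[20,15],[26,6],[30,12],[34,0],[47,12],[48,0]]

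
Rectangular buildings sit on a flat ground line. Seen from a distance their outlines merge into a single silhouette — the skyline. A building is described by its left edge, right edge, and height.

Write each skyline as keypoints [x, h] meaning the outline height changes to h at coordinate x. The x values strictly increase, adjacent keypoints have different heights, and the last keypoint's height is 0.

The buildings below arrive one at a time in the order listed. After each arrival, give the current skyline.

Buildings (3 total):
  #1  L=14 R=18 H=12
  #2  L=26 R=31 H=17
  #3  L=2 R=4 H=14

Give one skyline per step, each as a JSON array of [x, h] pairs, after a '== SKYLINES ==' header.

== SKYLINES ==
[[14,12],[18,0]]
[[14,12],[18,0],[26,17],[31,0]]
[[2,14],[4,0],[14,12],[18,0],[26,17],[31,0]]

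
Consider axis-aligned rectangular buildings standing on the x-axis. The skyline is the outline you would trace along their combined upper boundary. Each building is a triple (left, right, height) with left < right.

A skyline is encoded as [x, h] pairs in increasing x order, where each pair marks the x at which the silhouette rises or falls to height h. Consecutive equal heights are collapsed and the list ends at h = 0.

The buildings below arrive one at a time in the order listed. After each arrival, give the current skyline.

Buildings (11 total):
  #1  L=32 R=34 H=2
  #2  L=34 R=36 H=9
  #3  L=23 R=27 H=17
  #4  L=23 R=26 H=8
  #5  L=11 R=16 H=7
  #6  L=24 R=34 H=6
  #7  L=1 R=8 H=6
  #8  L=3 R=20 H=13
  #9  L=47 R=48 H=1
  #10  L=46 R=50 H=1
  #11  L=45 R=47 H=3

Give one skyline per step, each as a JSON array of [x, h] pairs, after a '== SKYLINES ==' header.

== SKYLINES ==
[[32,2],[34,0]]
[[32,2],[34,9],[36,0]]
[[23,17],[27,0],[32,2],[34,9],[36,0]]
[[23,17],[27,0],[32,2],[34,9],[36,0]]
[[11,7],[16,0],[23,17],[27,0],[32,2],[34,9],[36,0]]
[[11,7],[16,0],[23,17],[27,6],[34,9],[36,0]]
[[1,6],[8,0],[11,7],[16,0],[23,17],[27,6],[34,9],[36,0]]
[[1,6],[3,13],[20,0],[23,17],[27,6],[34,9],[36,0]]
[[1,6],[3,13],[20,0],[23,17],[27,6],[34,9],[36,0],[47,1],[48,0]]
[[1,6],[3,13],[20,0],[23,17],[27,6],[34,9],[36,0],[46,1],[50,0]]
[[1,6],[3,13],[20,0],[23,17],[27,6],[34,9],[36,0],[45,3],[47,1],[50,0]]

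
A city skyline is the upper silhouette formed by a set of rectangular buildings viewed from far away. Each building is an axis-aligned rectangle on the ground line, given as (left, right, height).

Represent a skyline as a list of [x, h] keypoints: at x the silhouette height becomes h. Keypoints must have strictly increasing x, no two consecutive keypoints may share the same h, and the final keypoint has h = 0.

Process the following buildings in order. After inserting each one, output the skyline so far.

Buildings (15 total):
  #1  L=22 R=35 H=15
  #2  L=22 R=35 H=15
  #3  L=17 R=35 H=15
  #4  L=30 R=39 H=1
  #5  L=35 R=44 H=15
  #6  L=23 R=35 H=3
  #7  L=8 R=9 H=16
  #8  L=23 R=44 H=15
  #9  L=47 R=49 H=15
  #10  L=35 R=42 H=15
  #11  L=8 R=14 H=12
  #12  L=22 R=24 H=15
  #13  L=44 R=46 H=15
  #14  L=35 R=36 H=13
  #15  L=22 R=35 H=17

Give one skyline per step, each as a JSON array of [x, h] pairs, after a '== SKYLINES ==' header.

== SKYLINES ==
[[22,15],[35,0]]
[[22,15],[35,0]]
[[17,15],[35,0]]
[[17,15],[35,1],[39,0]]
[[17,15],[44,0]]
[[17,15],[44,0]]
[[8,16],[9,0],[17,15],[44,0]]
[[8,16],[9,0],[17,15],[44,0]]
[[8,16],[9,0],[17,15],[44,0],[47,15],[49,0]]
[[8,16],[9,0],[17,15],[44,0],[47,15],[49,0]]
[[8,16],[9,12],[14,0],[17,15],[44,0],[47,15],[49,0]]
[[8,16],[9,12],[14,0],[17,15],[44,0],[47,15],[49,0]]
[[8,16],[9,12],[14,0],[17,15],[46,0],[47,15],[49,0]]
[[8,16],[9,12],[14,0],[17,15],[46,0],[47,15],[49,0]]
[[8,16],[9,12],[14,0],[17,15],[22,17],[35,15],[46,0],[47,15],[49,0]]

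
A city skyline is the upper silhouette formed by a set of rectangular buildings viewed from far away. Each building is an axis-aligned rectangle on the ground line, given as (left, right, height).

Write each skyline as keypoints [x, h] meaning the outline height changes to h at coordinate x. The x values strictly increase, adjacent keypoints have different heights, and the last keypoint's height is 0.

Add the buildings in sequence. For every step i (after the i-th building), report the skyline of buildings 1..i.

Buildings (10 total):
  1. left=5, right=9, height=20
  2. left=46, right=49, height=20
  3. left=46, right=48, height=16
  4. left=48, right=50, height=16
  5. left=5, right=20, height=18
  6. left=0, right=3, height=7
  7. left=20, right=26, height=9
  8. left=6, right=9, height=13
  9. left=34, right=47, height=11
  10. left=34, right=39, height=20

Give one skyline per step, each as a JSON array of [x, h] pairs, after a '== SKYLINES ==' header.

== SKYLINES ==
[[5,20],[9,0]]
[[5,20],[9,0],[46,20],[49,0]]
[[5,20],[9,0],[46,20],[49,0]]
[[5,20],[9,0],[46,20],[49,16],[50,0]]
[[5,20],[9,18],[20,0],[46,20],[49,16],[50,0]]
[[0,7],[3,0],[5,20],[9,18],[20,0],[46,20],[49,16],[50,0]]
[[0,7],[3,0],[5,20],[9,18],[20,9],[26,0],[46,20],[49,16],[50,0]]
[[0,7],[3,0],[5,20],[9,18],[20,9],[26,0],[46,20],[49,16],[50,0]]
[[0,7],[3,0],[5,20],[9,18],[20,9],[26,0],[34,11],[46,20],[49,16],[50,0]]
[[0,7],[3,0],[5,20],[9,18],[20,9],[26,0],[34,20],[39,11],[46,20],[49,16],[50,0]]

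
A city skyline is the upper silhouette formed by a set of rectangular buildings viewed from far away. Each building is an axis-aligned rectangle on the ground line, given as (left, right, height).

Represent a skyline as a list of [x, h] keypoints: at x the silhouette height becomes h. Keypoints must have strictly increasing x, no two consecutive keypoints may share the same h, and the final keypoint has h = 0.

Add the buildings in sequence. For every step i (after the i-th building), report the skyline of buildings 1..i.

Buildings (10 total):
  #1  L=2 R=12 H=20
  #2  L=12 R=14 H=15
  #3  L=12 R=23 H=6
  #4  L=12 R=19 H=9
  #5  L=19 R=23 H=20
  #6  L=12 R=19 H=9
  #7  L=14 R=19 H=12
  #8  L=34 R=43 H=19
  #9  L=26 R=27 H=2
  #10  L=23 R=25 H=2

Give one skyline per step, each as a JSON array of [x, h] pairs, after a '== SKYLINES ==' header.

== SKYLINES ==
[[2,20],[12,0]]
[[2,20],[12,15],[14,0]]
[[2,20],[12,15],[14,6],[23,0]]
[[2,20],[12,15],[14,9],[19,6],[23,0]]
[[2,20],[12,15],[14,9],[19,20],[23,0]]
[[2,20],[12,15],[14,9],[19,20],[23,0]]
[[2,20],[12,15],[14,12],[19,20],[23,0]]
[[2,20],[12,15],[14,12],[19,20],[23,0],[34,19],[43,0]]
[[2,20],[12,15],[14,12],[19,20],[23,0],[26,2],[27,0],[34,19],[43,0]]
[[2,20],[12,15],[14,12],[19,20],[23,2],[25,0],[26,2],[27,0],[34,19],[43,0]]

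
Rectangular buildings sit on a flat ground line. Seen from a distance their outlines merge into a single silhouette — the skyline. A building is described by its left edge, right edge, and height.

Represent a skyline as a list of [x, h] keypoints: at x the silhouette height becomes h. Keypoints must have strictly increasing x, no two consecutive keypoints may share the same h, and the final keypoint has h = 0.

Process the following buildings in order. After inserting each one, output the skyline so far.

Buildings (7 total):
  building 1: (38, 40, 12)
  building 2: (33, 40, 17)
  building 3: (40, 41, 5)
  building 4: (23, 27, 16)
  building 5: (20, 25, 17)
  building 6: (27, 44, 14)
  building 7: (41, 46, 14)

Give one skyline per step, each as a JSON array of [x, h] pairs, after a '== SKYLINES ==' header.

== SKYLINES ==
[[38,12],[40,0]]
[[33,17],[40,0]]
[[33,17],[40,5],[41,0]]
[[23,16],[27,0],[33,17],[40,5],[41,0]]
[[20,17],[25,16],[27,0],[33,17],[40,5],[41,0]]
[[20,17],[25,16],[27,14],[33,17],[40,14],[44,0]]
[[20,17],[25,16],[27,14],[33,17],[40,14],[46,0]]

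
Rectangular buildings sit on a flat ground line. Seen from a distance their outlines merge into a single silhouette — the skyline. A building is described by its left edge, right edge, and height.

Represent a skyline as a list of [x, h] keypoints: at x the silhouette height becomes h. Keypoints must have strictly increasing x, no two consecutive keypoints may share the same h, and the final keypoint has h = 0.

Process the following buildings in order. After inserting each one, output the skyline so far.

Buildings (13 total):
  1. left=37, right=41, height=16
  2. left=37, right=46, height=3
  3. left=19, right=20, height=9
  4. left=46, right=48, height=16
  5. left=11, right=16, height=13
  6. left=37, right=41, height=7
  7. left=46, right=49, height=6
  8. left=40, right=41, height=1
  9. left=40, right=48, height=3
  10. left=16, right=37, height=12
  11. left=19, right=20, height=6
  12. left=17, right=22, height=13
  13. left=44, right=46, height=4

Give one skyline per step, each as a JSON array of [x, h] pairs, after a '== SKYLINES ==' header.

== SKYLINES ==
[[37,16],[41,0]]
[[37,16],[41,3],[46,0]]
[[19,9],[20,0],[37,16],[41,3],[46,0]]
[[19,9],[20,0],[37,16],[41,3],[46,16],[48,0]]
[[11,13],[16,0],[19,9],[20,0],[37,16],[41,3],[46,16],[48,0]]
[[11,13],[16,0],[19,9],[20,0],[37,16],[41,3],[46,16],[48,0]]
[[11,13],[16,0],[19,9],[20,0],[37,16],[41,3],[46,16],[48,6],[49,0]]
[[11,13],[16,0],[19,9],[20,0],[37,16],[41,3],[46,16],[48,6],[49,0]]
[[11,13],[16,0],[19,9],[20,0],[37,16],[41,3],[46,16],[48,6],[49,0]]
[[11,13],[16,12],[37,16],[41,3],[46,16],[48,6],[49,0]]
[[11,13],[16,12],[37,16],[41,3],[46,16],[48,6],[49,0]]
[[11,13],[16,12],[17,13],[22,12],[37,16],[41,3],[46,16],[48,6],[49,0]]
[[11,13],[16,12],[17,13],[22,12],[37,16],[41,3],[44,4],[46,16],[48,6],[49,0]]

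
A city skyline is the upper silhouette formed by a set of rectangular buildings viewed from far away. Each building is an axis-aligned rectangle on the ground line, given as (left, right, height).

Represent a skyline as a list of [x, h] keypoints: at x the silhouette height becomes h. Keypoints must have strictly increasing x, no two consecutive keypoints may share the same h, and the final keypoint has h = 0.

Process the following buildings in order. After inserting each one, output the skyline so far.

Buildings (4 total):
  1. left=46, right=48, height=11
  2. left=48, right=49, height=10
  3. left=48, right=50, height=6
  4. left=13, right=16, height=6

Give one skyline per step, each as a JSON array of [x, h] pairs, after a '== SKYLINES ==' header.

== SKYLINES ==
[[46,11],[48,0]]
[[46,11],[48,10],[49,0]]
[[46,11],[48,10],[49,6],[50,0]]
[[13,6],[16,0],[46,11],[48,10],[49,6],[50,0]]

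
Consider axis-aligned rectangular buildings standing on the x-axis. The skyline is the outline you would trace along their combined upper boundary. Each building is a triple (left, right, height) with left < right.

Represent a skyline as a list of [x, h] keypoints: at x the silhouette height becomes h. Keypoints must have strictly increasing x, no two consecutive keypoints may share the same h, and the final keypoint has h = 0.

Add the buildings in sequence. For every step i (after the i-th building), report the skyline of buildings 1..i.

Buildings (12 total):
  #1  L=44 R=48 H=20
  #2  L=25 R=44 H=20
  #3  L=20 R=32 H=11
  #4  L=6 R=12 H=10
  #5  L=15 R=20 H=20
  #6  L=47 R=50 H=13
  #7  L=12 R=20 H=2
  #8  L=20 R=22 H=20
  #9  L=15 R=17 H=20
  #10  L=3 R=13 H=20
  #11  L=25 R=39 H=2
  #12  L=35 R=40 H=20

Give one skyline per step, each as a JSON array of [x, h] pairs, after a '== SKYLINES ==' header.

== SKYLINES ==
[[44,20],[48,0]]
[[25,20],[48,0]]
[[20,11],[25,20],[48,0]]
[[6,10],[12,0],[20,11],[25,20],[48,0]]
[[6,10],[12,0],[15,20],[20,11],[25,20],[48,0]]
[[6,10],[12,0],[15,20],[20,11],[25,20],[48,13],[50,0]]
[[6,10],[12,2],[15,20],[20,11],[25,20],[48,13],[50,0]]
[[6,10],[12,2],[15,20],[22,11],[25,20],[48,13],[50,0]]
[[6,10],[12,2],[15,20],[22,11],[25,20],[48,13],[50,0]]
[[3,20],[13,2],[15,20],[22,11],[25,20],[48,13],[50,0]]
[[3,20],[13,2],[15,20],[22,11],[25,20],[48,13],[50,0]]
[[3,20],[13,2],[15,20],[22,11],[25,20],[48,13],[50,0]]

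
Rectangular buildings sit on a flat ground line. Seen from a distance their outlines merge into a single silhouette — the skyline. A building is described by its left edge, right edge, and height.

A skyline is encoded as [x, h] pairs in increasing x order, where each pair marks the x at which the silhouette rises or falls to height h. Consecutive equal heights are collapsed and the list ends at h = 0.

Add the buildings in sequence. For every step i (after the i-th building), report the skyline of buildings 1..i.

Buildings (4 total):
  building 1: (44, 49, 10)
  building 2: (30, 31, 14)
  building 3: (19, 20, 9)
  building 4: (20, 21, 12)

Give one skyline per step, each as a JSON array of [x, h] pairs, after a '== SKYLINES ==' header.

== SKYLINES ==
[[44,10],[49,0]]
[[30,14],[31,0],[44,10],[49,0]]
[[19,9],[20,0],[30,14],[31,0],[44,10],[49,0]]
[[19,9],[20,12],[21,0],[30,14],[31,0],[44,10],[49,0]]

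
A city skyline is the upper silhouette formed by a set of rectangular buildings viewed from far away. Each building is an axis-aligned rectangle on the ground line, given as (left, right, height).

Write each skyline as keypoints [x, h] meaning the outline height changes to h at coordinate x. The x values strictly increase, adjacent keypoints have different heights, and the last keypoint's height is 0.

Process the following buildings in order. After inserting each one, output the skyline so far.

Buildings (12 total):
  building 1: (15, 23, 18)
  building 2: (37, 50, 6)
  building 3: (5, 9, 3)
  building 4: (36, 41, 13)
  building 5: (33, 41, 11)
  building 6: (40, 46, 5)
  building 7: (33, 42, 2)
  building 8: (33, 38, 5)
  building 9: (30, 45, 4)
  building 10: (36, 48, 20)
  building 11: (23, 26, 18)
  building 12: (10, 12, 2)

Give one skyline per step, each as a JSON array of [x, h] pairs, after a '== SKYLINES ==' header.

== SKYLINES ==
[[15,18],[23,0]]
[[15,18],[23,0],[37,6],[50,0]]
[[5,3],[9,0],[15,18],[23,0],[37,6],[50,0]]
[[5,3],[9,0],[15,18],[23,0],[36,13],[41,6],[50,0]]
[[5,3],[9,0],[15,18],[23,0],[33,11],[36,13],[41,6],[50,0]]
[[5,3],[9,0],[15,18],[23,0],[33,11],[36,13],[41,6],[50,0]]
[[5,3],[9,0],[15,18],[23,0],[33,11],[36,13],[41,6],[50,0]]
[[5,3],[9,0],[15,18],[23,0],[33,11],[36,13],[41,6],[50,0]]
[[5,3],[9,0],[15,18],[23,0],[30,4],[33,11],[36,13],[41,6],[50,0]]
[[5,3],[9,0],[15,18],[23,0],[30,4],[33,11],[36,20],[48,6],[50,0]]
[[5,3],[9,0],[15,18],[26,0],[30,4],[33,11],[36,20],[48,6],[50,0]]
[[5,3],[9,0],[10,2],[12,0],[15,18],[26,0],[30,4],[33,11],[36,20],[48,6],[50,0]]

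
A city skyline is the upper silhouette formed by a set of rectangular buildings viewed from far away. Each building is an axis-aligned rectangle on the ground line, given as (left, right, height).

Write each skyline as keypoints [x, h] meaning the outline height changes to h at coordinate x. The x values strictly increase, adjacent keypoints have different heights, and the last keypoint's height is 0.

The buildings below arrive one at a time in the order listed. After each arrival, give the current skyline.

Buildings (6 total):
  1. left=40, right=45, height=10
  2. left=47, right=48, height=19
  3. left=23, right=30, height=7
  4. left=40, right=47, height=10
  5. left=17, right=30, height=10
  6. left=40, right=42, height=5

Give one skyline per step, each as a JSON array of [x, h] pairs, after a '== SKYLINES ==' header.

== SKYLINES ==
[[40,10],[45,0]]
[[40,10],[45,0],[47,19],[48,0]]
[[23,7],[30,0],[40,10],[45,0],[47,19],[48,0]]
[[23,7],[30,0],[40,10],[47,19],[48,0]]
[[17,10],[30,0],[40,10],[47,19],[48,0]]
[[17,10],[30,0],[40,10],[47,19],[48,0]]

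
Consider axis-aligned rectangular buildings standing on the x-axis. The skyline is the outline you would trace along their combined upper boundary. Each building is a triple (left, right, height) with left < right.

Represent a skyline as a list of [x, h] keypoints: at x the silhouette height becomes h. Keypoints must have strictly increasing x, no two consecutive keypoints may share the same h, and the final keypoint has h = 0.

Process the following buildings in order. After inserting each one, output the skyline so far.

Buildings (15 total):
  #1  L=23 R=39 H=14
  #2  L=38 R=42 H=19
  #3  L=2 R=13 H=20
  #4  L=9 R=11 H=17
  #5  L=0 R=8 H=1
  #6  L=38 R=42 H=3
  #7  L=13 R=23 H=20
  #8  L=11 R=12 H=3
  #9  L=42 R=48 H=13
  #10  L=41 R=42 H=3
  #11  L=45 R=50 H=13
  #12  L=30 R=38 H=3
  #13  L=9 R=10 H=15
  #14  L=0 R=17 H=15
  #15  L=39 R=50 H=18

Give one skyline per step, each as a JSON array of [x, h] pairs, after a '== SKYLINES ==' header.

== SKYLINES ==
[[23,14],[39,0]]
[[23,14],[38,19],[42,0]]
[[2,20],[13,0],[23,14],[38,19],[42,0]]
[[2,20],[13,0],[23,14],[38,19],[42,0]]
[[0,1],[2,20],[13,0],[23,14],[38,19],[42,0]]
[[0,1],[2,20],[13,0],[23,14],[38,19],[42,0]]
[[0,1],[2,20],[23,14],[38,19],[42,0]]
[[0,1],[2,20],[23,14],[38,19],[42,0]]
[[0,1],[2,20],[23,14],[38,19],[42,13],[48,0]]
[[0,1],[2,20],[23,14],[38,19],[42,13],[48,0]]
[[0,1],[2,20],[23,14],[38,19],[42,13],[50,0]]
[[0,1],[2,20],[23,14],[38,19],[42,13],[50,0]]
[[0,1],[2,20],[23,14],[38,19],[42,13],[50,0]]
[[0,15],[2,20],[23,14],[38,19],[42,13],[50,0]]
[[0,15],[2,20],[23,14],[38,19],[42,18],[50,0]]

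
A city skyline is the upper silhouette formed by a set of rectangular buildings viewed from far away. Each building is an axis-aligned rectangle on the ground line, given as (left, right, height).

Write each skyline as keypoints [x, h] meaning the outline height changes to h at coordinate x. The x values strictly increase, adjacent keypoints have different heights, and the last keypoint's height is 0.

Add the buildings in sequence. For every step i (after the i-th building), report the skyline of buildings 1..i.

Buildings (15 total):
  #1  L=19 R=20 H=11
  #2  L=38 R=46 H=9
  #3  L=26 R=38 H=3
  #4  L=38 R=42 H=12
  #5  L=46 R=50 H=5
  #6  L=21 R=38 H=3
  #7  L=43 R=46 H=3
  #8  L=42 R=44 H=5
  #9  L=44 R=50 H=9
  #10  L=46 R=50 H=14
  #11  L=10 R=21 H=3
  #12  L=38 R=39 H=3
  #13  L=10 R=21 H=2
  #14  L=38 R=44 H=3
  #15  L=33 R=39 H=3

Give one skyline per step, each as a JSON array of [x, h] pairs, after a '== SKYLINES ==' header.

== SKYLINES ==
[[19,11],[20,0]]
[[19,11],[20,0],[38,9],[46,0]]
[[19,11],[20,0],[26,3],[38,9],[46,0]]
[[19,11],[20,0],[26,3],[38,12],[42,9],[46,0]]
[[19,11],[20,0],[26,3],[38,12],[42,9],[46,5],[50,0]]
[[19,11],[20,0],[21,3],[38,12],[42,9],[46,5],[50,0]]
[[19,11],[20,0],[21,3],[38,12],[42,9],[46,5],[50,0]]
[[19,11],[20,0],[21,3],[38,12],[42,9],[46,5],[50,0]]
[[19,11],[20,0],[21,3],[38,12],[42,9],[50,0]]
[[19,11],[20,0],[21,3],[38,12],[42,9],[46,14],[50,0]]
[[10,3],[19,11],[20,3],[38,12],[42,9],[46,14],[50,0]]
[[10,3],[19,11],[20,3],[38,12],[42,9],[46,14],[50,0]]
[[10,3],[19,11],[20,3],[38,12],[42,9],[46,14],[50,0]]
[[10,3],[19,11],[20,3],[38,12],[42,9],[46,14],[50,0]]
[[10,3],[19,11],[20,3],[38,12],[42,9],[46,14],[50,0]]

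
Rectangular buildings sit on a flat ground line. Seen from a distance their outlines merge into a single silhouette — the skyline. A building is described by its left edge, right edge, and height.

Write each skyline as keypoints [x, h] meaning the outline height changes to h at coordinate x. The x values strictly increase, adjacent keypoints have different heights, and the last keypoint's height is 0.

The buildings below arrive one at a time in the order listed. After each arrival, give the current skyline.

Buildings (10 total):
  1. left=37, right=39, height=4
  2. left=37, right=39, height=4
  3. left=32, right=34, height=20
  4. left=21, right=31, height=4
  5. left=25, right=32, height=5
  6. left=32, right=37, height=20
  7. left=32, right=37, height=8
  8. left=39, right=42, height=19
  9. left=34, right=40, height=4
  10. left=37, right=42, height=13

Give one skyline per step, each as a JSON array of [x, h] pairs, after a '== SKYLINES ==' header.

== SKYLINES ==
[[37,4],[39,0]]
[[37,4],[39,0]]
[[32,20],[34,0],[37,4],[39,0]]
[[21,4],[31,0],[32,20],[34,0],[37,4],[39,0]]
[[21,4],[25,5],[32,20],[34,0],[37,4],[39,0]]
[[21,4],[25,5],[32,20],[37,4],[39,0]]
[[21,4],[25,5],[32,20],[37,4],[39,0]]
[[21,4],[25,5],[32,20],[37,4],[39,19],[42,0]]
[[21,4],[25,5],[32,20],[37,4],[39,19],[42,0]]
[[21,4],[25,5],[32,20],[37,13],[39,19],[42,0]]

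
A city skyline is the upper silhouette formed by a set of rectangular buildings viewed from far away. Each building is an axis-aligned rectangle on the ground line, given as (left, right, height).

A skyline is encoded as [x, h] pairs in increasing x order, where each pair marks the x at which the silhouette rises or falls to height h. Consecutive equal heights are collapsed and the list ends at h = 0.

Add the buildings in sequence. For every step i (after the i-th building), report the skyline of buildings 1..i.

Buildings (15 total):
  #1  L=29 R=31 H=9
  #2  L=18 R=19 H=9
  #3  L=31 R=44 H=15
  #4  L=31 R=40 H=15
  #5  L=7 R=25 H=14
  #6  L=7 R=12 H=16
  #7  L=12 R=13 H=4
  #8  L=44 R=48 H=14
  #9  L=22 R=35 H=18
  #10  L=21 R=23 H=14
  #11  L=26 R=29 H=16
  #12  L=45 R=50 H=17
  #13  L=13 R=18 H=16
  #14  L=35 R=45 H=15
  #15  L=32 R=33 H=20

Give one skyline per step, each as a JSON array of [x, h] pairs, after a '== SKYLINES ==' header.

== SKYLINES ==
[[29,9],[31,0]]
[[18,9],[19,0],[29,9],[31,0]]
[[18,9],[19,0],[29,9],[31,15],[44,0]]
[[18,9],[19,0],[29,9],[31,15],[44,0]]
[[7,14],[25,0],[29,9],[31,15],[44,0]]
[[7,16],[12,14],[25,0],[29,9],[31,15],[44,0]]
[[7,16],[12,14],[25,0],[29,9],[31,15],[44,0]]
[[7,16],[12,14],[25,0],[29,9],[31,15],[44,14],[48,0]]
[[7,16],[12,14],[22,18],[35,15],[44,14],[48,0]]
[[7,16],[12,14],[22,18],[35,15],[44,14],[48,0]]
[[7,16],[12,14],[22,18],[35,15],[44,14],[48,0]]
[[7,16],[12,14],[22,18],[35,15],[44,14],[45,17],[50,0]]
[[7,16],[12,14],[13,16],[18,14],[22,18],[35,15],[44,14],[45,17],[50,0]]
[[7,16],[12,14],[13,16],[18,14],[22,18],[35,15],[45,17],[50,0]]
[[7,16],[12,14],[13,16],[18,14],[22,18],[32,20],[33,18],[35,15],[45,17],[50,0]]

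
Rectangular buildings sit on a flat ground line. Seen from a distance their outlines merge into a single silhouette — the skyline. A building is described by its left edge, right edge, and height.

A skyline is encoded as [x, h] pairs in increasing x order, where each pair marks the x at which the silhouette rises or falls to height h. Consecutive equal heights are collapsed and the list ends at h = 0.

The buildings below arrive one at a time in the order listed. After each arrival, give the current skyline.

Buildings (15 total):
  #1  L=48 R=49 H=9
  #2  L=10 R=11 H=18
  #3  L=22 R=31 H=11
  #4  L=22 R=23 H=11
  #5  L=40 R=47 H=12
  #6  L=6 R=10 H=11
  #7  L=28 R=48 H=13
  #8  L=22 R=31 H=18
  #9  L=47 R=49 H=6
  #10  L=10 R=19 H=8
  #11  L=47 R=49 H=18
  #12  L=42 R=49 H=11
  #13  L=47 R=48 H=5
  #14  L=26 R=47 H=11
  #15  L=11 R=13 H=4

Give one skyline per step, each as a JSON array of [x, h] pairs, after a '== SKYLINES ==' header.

== SKYLINES ==
[[48,9],[49,0]]
[[10,18],[11,0],[48,9],[49,0]]
[[10,18],[11,0],[22,11],[31,0],[48,9],[49,0]]
[[10,18],[11,0],[22,11],[31,0],[48,9],[49,0]]
[[10,18],[11,0],[22,11],[31,0],[40,12],[47,0],[48,9],[49,0]]
[[6,11],[10,18],[11,0],[22,11],[31,0],[40,12],[47,0],[48,9],[49,0]]
[[6,11],[10,18],[11,0],[22,11],[28,13],[48,9],[49,0]]
[[6,11],[10,18],[11,0],[22,18],[31,13],[48,9],[49,0]]
[[6,11],[10,18],[11,0],[22,18],[31,13],[48,9],[49,0]]
[[6,11],[10,18],[11,8],[19,0],[22,18],[31,13],[48,9],[49,0]]
[[6,11],[10,18],[11,8],[19,0],[22,18],[31,13],[47,18],[49,0]]
[[6,11],[10,18],[11,8],[19,0],[22,18],[31,13],[47,18],[49,0]]
[[6,11],[10,18],[11,8],[19,0],[22,18],[31,13],[47,18],[49,0]]
[[6,11],[10,18],[11,8],[19,0],[22,18],[31,13],[47,18],[49,0]]
[[6,11],[10,18],[11,8],[19,0],[22,18],[31,13],[47,18],[49,0]]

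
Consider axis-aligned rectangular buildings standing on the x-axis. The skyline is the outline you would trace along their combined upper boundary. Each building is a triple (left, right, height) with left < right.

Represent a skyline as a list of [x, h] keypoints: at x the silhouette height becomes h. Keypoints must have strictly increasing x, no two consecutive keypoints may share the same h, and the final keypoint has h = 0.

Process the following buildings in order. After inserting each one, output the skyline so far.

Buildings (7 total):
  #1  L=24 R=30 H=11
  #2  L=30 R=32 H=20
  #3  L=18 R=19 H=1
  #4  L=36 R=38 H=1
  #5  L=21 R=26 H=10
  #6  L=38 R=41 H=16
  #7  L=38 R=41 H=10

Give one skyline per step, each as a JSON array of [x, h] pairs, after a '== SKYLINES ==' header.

== SKYLINES ==
[[24,11],[30,0]]
[[24,11],[30,20],[32,0]]
[[18,1],[19,0],[24,11],[30,20],[32,0]]
[[18,1],[19,0],[24,11],[30,20],[32,0],[36,1],[38,0]]
[[18,1],[19,0],[21,10],[24,11],[30,20],[32,0],[36,1],[38,0]]
[[18,1],[19,0],[21,10],[24,11],[30,20],[32,0],[36,1],[38,16],[41,0]]
[[18,1],[19,0],[21,10],[24,11],[30,20],[32,0],[36,1],[38,16],[41,0]]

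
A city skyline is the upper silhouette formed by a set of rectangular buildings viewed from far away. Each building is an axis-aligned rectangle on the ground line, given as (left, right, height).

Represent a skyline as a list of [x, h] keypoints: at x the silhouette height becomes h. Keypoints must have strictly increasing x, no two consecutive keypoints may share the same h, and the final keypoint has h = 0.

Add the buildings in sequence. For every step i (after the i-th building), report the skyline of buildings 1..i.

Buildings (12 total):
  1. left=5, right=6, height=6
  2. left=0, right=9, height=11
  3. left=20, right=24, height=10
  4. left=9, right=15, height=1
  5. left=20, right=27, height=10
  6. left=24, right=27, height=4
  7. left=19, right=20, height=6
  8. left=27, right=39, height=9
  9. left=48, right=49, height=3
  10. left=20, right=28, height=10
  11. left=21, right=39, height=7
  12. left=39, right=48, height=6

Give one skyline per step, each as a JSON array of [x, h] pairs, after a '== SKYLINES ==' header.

== SKYLINES ==
[[5,6],[6,0]]
[[0,11],[9,0]]
[[0,11],[9,0],[20,10],[24,0]]
[[0,11],[9,1],[15,0],[20,10],[24,0]]
[[0,11],[9,1],[15,0],[20,10],[27,0]]
[[0,11],[9,1],[15,0],[20,10],[27,0]]
[[0,11],[9,1],[15,0],[19,6],[20,10],[27,0]]
[[0,11],[9,1],[15,0],[19,6],[20,10],[27,9],[39,0]]
[[0,11],[9,1],[15,0],[19,6],[20,10],[27,9],[39,0],[48,3],[49,0]]
[[0,11],[9,1],[15,0],[19,6],[20,10],[28,9],[39,0],[48,3],[49,0]]
[[0,11],[9,1],[15,0],[19,6],[20,10],[28,9],[39,0],[48,3],[49,0]]
[[0,11],[9,1],[15,0],[19,6],[20,10],[28,9],[39,6],[48,3],[49,0]]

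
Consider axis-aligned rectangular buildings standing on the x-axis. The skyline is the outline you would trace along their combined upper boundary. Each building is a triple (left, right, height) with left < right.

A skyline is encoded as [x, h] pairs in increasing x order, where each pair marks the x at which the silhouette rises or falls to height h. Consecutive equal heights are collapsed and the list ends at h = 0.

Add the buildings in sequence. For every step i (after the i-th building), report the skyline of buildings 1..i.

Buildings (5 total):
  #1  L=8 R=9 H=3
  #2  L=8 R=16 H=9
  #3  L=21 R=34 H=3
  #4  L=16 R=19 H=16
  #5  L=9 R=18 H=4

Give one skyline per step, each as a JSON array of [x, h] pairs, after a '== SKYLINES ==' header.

== SKYLINES ==
[[8,3],[9,0]]
[[8,9],[16,0]]
[[8,9],[16,0],[21,3],[34,0]]
[[8,9],[16,16],[19,0],[21,3],[34,0]]
[[8,9],[16,16],[19,0],[21,3],[34,0]]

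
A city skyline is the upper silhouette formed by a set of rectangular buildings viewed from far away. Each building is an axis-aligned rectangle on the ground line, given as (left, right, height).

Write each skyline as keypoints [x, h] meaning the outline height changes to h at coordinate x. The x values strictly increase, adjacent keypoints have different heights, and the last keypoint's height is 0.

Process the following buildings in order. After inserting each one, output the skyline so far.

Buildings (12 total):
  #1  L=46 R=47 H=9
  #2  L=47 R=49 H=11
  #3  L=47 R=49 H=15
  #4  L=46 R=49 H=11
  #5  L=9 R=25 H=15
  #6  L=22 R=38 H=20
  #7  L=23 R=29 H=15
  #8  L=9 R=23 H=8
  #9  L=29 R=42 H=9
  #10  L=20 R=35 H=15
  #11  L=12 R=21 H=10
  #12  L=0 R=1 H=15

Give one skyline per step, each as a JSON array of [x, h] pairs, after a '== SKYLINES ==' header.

== SKYLINES ==
[[46,9],[47,0]]
[[46,9],[47,11],[49,0]]
[[46,9],[47,15],[49,0]]
[[46,11],[47,15],[49,0]]
[[9,15],[25,0],[46,11],[47,15],[49,0]]
[[9,15],[22,20],[38,0],[46,11],[47,15],[49,0]]
[[9,15],[22,20],[38,0],[46,11],[47,15],[49,0]]
[[9,15],[22,20],[38,0],[46,11],[47,15],[49,0]]
[[9,15],[22,20],[38,9],[42,0],[46,11],[47,15],[49,0]]
[[9,15],[22,20],[38,9],[42,0],[46,11],[47,15],[49,0]]
[[9,15],[22,20],[38,9],[42,0],[46,11],[47,15],[49,0]]
[[0,15],[1,0],[9,15],[22,20],[38,9],[42,0],[46,11],[47,15],[49,0]]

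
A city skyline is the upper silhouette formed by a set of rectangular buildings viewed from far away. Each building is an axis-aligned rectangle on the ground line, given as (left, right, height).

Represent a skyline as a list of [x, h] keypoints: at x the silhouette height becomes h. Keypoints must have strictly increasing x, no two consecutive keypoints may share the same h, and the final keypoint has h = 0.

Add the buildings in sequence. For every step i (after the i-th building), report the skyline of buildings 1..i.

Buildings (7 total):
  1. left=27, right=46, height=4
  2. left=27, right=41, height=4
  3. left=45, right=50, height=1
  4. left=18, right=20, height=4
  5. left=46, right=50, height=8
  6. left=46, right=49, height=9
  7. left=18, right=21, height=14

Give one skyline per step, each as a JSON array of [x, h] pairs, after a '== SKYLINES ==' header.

== SKYLINES ==
[[27,4],[46,0]]
[[27,4],[46,0]]
[[27,4],[46,1],[50,0]]
[[18,4],[20,0],[27,4],[46,1],[50,0]]
[[18,4],[20,0],[27,4],[46,8],[50,0]]
[[18,4],[20,0],[27,4],[46,9],[49,8],[50,0]]
[[18,14],[21,0],[27,4],[46,9],[49,8],[50,0]]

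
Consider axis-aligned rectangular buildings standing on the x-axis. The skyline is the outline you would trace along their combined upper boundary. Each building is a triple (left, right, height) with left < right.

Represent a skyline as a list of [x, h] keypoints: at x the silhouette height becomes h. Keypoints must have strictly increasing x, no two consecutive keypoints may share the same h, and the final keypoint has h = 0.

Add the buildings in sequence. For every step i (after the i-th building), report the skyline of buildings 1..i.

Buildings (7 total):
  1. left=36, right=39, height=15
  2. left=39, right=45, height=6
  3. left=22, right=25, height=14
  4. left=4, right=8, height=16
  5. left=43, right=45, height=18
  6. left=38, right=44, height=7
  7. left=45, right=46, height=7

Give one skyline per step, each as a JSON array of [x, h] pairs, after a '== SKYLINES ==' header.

== SKYLINES ==
[[36,15],[39,0]]
[[36,15],[39,6],[45,0]]
[[22,14],[25,0],[36,15],[39,6],[45,0]]
[[4,16],[8,0],[22,14],[25,0],[36,15],[39,6],[45,0]]
[[4,16],[8,0],[22,14],[25,0],[36,15],[39,6],[43,18],[45,0]]
[[4,16],[8,0],[22,14],[25,0],[36,15],[39,7],[43,18],[45,0]]
[[4,16],[8,0],[22,14],[25,0],[36,15],[39,7],[43,18],[45,7],[46,0]]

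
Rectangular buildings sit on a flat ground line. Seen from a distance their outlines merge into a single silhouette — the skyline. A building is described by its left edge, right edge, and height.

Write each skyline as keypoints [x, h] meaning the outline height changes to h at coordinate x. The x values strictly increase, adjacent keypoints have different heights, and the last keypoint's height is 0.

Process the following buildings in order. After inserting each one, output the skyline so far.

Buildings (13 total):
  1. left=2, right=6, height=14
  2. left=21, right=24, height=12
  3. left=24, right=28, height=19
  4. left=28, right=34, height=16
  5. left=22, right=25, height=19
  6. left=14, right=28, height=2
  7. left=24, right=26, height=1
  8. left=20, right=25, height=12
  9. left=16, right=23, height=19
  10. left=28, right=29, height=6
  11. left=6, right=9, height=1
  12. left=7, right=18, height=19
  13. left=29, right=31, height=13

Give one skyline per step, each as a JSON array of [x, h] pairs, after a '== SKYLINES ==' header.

== SKYLINES ==
[[2,14],[6,0]]
[[2,14],[6,0],[21,12],[24,0]]
[[2,14],[6,0],[21,12],[24,19],[28,0]]
[[2,14],[6,0],[21,12],[24,19],[28,16],[34,0]]
[[2,14],[6,0],[21,12],[22,19],[28,16],[34,0]]
[[2,14],[6,0],[14,2],[21,12],[22,19],[28,16],[34,0]]
[[2,14],[6,0],[14,2],[21,12],[22,19],[28,16],[34,0]]
[[2,14],[6,0],[14,2],[20,12],[22,19],[28,16],[34,0]]
[[2,14],[6,0],[14,2],[16,19],[28,16],[34,0]]
[[2,14],[6,0],[14,2],[16,19],[28,16],[34,0]]
[[2,14],[6,1],[9,0],[14,2],[16,19],[28,16],[34,0]]
[[2,14],[6,1],[7,19],[28,16],[34,0]]
[[2,14],[6,1],[7,19],[28,16],[34,0]]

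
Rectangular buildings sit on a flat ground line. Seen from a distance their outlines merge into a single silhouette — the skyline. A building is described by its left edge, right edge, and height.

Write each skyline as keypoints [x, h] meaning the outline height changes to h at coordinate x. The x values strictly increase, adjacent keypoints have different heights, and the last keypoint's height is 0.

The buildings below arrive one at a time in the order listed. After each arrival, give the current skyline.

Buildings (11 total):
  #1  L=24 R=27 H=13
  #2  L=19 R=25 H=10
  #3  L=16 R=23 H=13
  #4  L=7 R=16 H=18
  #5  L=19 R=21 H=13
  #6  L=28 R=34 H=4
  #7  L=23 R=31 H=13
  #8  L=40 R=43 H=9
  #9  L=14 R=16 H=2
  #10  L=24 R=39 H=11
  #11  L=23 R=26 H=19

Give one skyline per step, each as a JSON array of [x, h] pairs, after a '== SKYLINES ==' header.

== SKYLINES ==
[[24,13],[27,0]]
[[19,10],[24,13],[27,0]]
[[16,13],[23,10],[24,13],[27,0]]
[[7,18],[16,13],[23,10],[24,13],[27,0]]
[[7,18],[16,13],[23,10],[24,13],[27,0]]
[[7,18],[16,13],[23,10],[24,13],[27,0],[28,4],[34,0]]
[[7,18],[16,13],[31,4],[34,0]]
[[7,18],[16,13],[31,4],[34,0],[40,9],[43,0]]
[[7,18],[16,13],[31,4],[34,0],[40,9],[43,0]]
[[7,18],[16,13],[31,11],[39,0],[40,9],[43,0]]
[[7,18],[16,13],[23,19],[26,13],[31,11],[39,0],[40,9],[43,0]]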